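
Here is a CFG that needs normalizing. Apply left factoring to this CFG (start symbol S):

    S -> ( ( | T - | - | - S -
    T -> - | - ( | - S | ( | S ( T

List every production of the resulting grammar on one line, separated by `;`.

S has alternatives sharing prefix '-': factor to S → - S' with S' → ε | S -.
T has alternatives sharing prefix '-': factor to T → - T' with T' → ε | ( | S.

S -> ( ( | T - | - S'; T -> ( | S ( T | - T'; S' -> ε | S -; T' -> ε | ( | S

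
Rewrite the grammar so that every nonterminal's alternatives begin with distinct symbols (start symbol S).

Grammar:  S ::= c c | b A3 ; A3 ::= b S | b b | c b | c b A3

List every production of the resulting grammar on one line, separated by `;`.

A3 has alternatives sharing prefix 'c b': factor to A3 → c b A3' with A3' → ε | A3.
A3 has alternatives sharing prefix 'b': factor to A3 → b A3'' with A3'' → S | b.

S ::= c c | b A3; A3 ::= c b A3' | b A3''; A3' ::= ε | A3; A3'' ::= S | b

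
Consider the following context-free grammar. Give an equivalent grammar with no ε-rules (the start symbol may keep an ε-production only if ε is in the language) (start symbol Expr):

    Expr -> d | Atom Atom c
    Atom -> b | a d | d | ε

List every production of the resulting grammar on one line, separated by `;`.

Expr -> d | Atom Atom c | Atom c | c; Atom -> b | a d | d

The nullable symbols are {Atom}.
ε ∉ L(G), so no ε-production is kept.
Expand every rule over subsets of its nullable positions: Expr → Atom Atom c gives Atom Atom c | Atom c | c.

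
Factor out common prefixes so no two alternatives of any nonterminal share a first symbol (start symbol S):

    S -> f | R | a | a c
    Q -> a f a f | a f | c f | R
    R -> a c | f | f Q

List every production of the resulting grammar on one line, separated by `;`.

S -> f | R | a S'; Q -> c f | R | a f Q'; R -> a c | f R'; S' -> ε | c; Q' -> a f | ε; R' -> ε | Q

S has alternatives sharing prefix 'a': factor to S → a S' with S' → ε | c.
Q has alternatives sharing prefix 'a f': factor to Q → a f Q' with Q' → a f | ε.
R has alternatives sharing prefix 'f': factor to R → f R' with R' → ε | Q.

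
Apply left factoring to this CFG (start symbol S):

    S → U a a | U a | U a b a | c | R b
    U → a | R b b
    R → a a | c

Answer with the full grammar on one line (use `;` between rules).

S has alternatives sharing prefix 'U a': factor to S → U a S' with S' → a | ε | b a.

S → c | R b | U a S'; U → a | R b b; R → a a | c; S' → a | ε | b a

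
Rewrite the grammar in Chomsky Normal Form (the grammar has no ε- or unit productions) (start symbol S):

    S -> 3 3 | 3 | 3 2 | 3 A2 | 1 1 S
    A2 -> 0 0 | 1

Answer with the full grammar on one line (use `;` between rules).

Introduce a nonterminal for each terminal appearing in a rule of length ≥ 2: X1 → 3, X2 → 2, X3 → 1, X4 → 0.
Binarize each right-hand side of length ≥ 3 by chaining fresh nonterminals (Y1, Y2, …): affected rules were S → X3 X3 S.

S -> X1 X1 | 3 | X1 X2 | X1 A2 | X3 Y1; A2 -> X4 X4 | 1; X1 -> 3; X2 -> 2; X3 -> 1; X4 -> 0; Y1 -> X3 S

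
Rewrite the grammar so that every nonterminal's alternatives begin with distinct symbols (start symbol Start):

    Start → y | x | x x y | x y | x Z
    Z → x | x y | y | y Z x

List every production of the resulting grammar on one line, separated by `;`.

Start has alternatives sharing prefix 'x': factor to Start → x Start1 with Start1 → ε | x y | y | Z.
Z has alternatives sharing prefix 'x': factor to Z → x Z1 with Z1 → ε | y.
Z has alternatives sharing prefix 'y': factor to Z → y Z2 with Z2 → ε | Z x.

Start → y | x Start1; Z → x Z1 | y Z2; Start1 → ε | x y | y | Z; Z1 → ε | y; Z2 → ε | Z x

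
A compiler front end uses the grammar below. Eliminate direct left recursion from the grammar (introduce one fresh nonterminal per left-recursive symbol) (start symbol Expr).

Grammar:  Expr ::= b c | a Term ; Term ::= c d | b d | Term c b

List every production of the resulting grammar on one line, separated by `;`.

Left recursion appears on Term.
For Term: α = {c b}, β = {c d, b d}. Rewrite as Term → β Term1 and Term1 → α Term1 | ε.

Expr ::= b c | a Term; Term ::= c d Term1 | b d Term1; Term1 ::= c b Term1 | eps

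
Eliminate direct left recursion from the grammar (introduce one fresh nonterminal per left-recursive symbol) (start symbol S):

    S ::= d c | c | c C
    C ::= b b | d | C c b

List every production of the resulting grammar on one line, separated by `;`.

Left recursion appears on C.
For C: α = {c b}, β = {b b, d}. Rewrite as C → β C' and C' → α C' | ε.

S ::= d c | c | c C; C ::= b b C' | d C'; C' ::= c b C' | ε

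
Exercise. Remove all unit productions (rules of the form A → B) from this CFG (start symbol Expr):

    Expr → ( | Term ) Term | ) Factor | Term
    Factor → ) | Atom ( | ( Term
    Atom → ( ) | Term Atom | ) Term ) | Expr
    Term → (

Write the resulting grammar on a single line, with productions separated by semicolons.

Expr → ( | Term ) Term | ) Factor; Factor → ) | Atom ( | ( Term; Atom → ( | ( ) | Term Atom | ) Term ) | Term ) Term | ) Factor; Term → (

Unit pairs: Atom ⇒* {Expr, Term}; Expr ⇒* {Term}.
For each unit pair (A, B), copy every non-unit production of B to A, then drop all unit productions.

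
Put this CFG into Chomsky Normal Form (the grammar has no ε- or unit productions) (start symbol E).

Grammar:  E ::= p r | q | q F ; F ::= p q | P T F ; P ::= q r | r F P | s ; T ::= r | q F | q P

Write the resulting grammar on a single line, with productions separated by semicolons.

Introduce a nonterminal for each terminal appearing in a rule of length ≥ 2: X1 → p, X2 → r, X3 → q.
Binarize each right-hand side of length ≥ 3 by chaining fresh nonterminals (Y1, Y2, …): affected rules were F → P T F; P → X2 F P.

E ::= X1 X2 | q | X3 F; F ::= X1 X3 | P Y1; P ::= X3 X2 | X2 Y2 | s; T ::= r | X3 F | X3 P; X1 ::= p; X2 ::= r; X3 ::= q; Y1 ::= T F; Y2 ::= F P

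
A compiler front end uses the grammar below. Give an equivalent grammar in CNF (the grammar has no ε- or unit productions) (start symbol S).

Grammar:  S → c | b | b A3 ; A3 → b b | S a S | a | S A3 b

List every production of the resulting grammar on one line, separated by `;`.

Introduce a nonterminal for each terminal appearing in a rule of length ≥ 2: X1 → b, X2 → a.
Binarize each right-hand side of length ≥ 3 by chaining fresh nonterminals (Y1, Y2, …): affected rules were A3 → S X2 S; A3 → S A3 X1.

S → c | b | X1 A3; A3 → X1 X1 | S Y1 | a | S Y2; X1 → b; X2 → a; Y1 → X2 S; Y2 → A3 X1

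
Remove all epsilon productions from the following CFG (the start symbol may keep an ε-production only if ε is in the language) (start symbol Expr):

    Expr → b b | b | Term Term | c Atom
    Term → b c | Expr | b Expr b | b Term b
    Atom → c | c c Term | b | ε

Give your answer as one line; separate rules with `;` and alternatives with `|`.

Expr → b b | b | Term Term | c Atom | c; Term → b c | Expr | b Expr b | b Term b; Atom → c | c c Term | b

The nullable symbols are {Atom}.
ε ∉ L(G), so no ε-production is kept.
Expand every rule over subsets of its nullable positions: Expr → c Atom gives c Atom | c.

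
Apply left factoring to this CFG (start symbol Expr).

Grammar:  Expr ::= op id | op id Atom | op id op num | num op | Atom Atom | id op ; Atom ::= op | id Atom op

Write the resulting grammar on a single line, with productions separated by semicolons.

Expr ::= num op | Atom Atom | id op | op id Expr1; Atom ::= op | id Atom op; Expr1 ::= eps | Atom | op num

Expr has alternatives sharing prefix 'op id': factor to Expr → op id Expr1 with Expr1 → ε | Atom | op num.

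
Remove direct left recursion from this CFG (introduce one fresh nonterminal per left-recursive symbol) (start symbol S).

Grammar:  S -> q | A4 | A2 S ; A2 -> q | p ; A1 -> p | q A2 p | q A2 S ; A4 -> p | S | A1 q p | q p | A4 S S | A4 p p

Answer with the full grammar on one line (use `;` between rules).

S -> q | A4 | A2 S; A2 -> q | p; A1 -> p | q A2 p | q A2 S; A4 -> p A4' | S A4' | A1 q p A4' | q p A4'; A4' -> S S A4' | p p A4' | ε

A4 is directly left-recursive.
For A4: α = {S S, p p}, β = {p, S, A1 q p, q p}. Rewrite as A4 → β A4' and A4' → α A4' | ε.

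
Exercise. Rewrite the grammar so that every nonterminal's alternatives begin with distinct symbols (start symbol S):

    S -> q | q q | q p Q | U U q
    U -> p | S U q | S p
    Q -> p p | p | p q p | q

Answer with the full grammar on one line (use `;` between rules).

S has alternatives sharing prefix 'q': factor to S → q S' with S' → ε | q | p Q.
U has alternatives sharing prefix 'S': factor to U → S U' with U' → U q | p.
Q has alternatives sharing prefix 'p': factor to Q → p Q' with Q' → p | ε | q p.

S -> U U q | q S'; U -> p | S U'; Q -> q | p Q'; S' -> ε | q | p Q; U' -> U q | p; Q' -> p | ε | q p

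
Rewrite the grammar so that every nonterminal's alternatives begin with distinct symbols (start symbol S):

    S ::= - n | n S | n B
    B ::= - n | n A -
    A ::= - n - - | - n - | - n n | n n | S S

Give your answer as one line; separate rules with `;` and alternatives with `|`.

S has alternatives sharing prefix 'n': factor to S → n S' with S' → S | B.
A has alternatives sharing prefix '- n': factor to A → - n A' with A' → - - | - | n.
A' has alternatives sharing prefix '-': factor to A' → - A'' with A'' → - | ε.

S ::= - n | n S'; B ::= - n | n A -; A ::= n n | S S | - n A'; S' ::= S | B; A' ::= n | - A''; A'' ::= - | ε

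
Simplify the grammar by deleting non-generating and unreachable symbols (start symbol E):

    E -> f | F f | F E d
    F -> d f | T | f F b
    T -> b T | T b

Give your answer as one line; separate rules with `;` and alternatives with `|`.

E -> f | F f | F E d; F -> d f | f F b

Generating nonterminals: {E, F}.
Reachable from E after that: {E, F}.
Removed useless symbols: {T} and every production mentioning them.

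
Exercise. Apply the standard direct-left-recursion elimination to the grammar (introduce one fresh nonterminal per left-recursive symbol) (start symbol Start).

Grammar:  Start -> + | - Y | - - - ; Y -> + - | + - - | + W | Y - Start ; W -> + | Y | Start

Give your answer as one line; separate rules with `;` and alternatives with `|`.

Y is directly left-recursive.
For Y: α = {- Start}, β = {+ -, + - -, + W}. Rewrite as Y → β Y1 and Y1 → α Y1 | ε.

Start -> + | - Y | - - -; Y -> + - Y1 | + - - Y1 | + W Y1; W -> + | Y | Start; Y1 -> - Start Y1 | ε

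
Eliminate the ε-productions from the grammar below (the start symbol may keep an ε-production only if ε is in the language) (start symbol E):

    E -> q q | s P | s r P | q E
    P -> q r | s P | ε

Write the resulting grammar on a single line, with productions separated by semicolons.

The nullable symbols are {P}.
ε ∉ L(G), so no ε-production is kept.
For each production, add variants omitting each subset of nullable occurrences: E → s P gives s P | s. E → s r P gives s r P | s r. P → s P gives s P | s.

E -> q q | s P | s | s r P | s r | q E; P -> q r | s P | s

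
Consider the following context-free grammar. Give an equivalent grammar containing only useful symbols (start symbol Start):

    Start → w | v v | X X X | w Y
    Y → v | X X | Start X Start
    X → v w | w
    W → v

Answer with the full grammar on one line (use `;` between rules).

Generating nonterminals: {Start, W, X, Y}.
Reachable from Start after that: {Start, X, Y}.
Removed useless symbols: {W} and every production mentioning them.

Start → w | v v | X X X | w Y; Y → v | X X | Start X Start; X → v w | w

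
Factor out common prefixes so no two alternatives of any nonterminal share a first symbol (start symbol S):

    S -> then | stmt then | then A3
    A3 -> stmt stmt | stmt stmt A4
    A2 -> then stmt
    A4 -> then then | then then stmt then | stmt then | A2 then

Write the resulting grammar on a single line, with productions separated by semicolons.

S -> stmt then | then S'; A3 -> stmt stmt A3'; A2 -> then stmt; A4 -> stmt then | A2 then | then then A4'; S' -> ε | A3; A3' -> ε | A4; A4' -> ε | stmt then

S has alternatives sharing prefix 'then': factor to S → then S' with S' → ε | A3.
A3 has alternatives sharing prefix 'stmt stmt': factor to A3 → stmt stmt A3' with A3' → ε | A4.
A4 has alternatives sharing prefix 'then then': factor to A4 → then then A4' with A4' → ε | stmt then.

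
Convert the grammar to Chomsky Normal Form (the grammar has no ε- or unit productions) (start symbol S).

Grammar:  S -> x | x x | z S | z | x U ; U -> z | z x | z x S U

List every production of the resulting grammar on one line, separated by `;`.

Introduce a nonterminal for each terminal appearing in a rule of length ≥ 2: X1 → x, X2 → z.
Binarize each right-hand side of length ≥ 3 by chaining fresh nonterminals (Y1, Y2, …): affected rules were U → X2 X1 S U.

S -> x | X1 X1 | X2 S | z | X1 U; U -> z | X2 X1 | X2 Y1; X1 -> x; X2 -> z; Y1 -> X1 Y2; Y2 -> S U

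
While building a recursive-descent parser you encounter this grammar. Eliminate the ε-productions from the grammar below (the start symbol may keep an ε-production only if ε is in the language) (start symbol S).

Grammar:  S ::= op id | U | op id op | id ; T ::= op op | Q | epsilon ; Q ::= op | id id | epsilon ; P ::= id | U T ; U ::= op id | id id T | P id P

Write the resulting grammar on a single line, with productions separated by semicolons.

Nullable nonterminals: {Q, T}.
ε ∉ L(G), so no ε-production is kept.
For each production, add variants omitting each subset of nullable occurrences: P → U T gives U T | U. U → id id T gives id id T | id id.

S ::= op id | U | op id op | id; T ::= op op | Q; Q ::= op | id id; P ::= id | U T | U; U ::= op id | id id T | id id | P id P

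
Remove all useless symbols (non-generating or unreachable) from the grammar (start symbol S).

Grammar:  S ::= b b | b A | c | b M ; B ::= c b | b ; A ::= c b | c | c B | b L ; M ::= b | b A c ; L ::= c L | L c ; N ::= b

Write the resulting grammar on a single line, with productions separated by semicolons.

Generating nonterminals: {A, B, M, N, S}.
Reachable from S after that: {A, B, M, S}.
Removed useless symbols: {L, N} and every production mentioning them.

S ::= b b | b A | c | b M; B ::= c b | b; A ::= c b | c | c B; M ::= b | b A c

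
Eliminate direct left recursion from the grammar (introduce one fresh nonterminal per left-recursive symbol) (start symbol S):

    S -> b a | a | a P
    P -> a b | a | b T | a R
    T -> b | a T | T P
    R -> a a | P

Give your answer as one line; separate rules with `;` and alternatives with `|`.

S -> b a | a | a P; P -> a b | a | b T | a R; T -> b T' | a T T'; R -> a a | P; T' -> P T' | ε

Directly left-recursive nonterminal: T.
For T: α = {P}, β = {b, a T}. Rewrite as T → β T' and T' → α T' | ε.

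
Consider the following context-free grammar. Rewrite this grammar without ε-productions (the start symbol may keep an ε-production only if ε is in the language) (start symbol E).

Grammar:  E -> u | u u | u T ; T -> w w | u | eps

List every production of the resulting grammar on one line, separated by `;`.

E -> u | u u | u T; T -> w w | u

Nullable set = {T}.
ε ∉ L(G), so no ε-production is kept.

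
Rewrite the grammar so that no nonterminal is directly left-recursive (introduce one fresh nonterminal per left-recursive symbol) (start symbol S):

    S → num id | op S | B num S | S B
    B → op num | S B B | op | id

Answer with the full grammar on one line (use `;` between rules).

Directly left-recursive nonterminal: S.
For S: α = {B}, β = {num id, op S, B num S}. Rewrite as S → β S' and S' → α S' | ε.

S → num id S' | op S S' | B num S S'; B → op num | S B B | op | id; S' → B S' | ε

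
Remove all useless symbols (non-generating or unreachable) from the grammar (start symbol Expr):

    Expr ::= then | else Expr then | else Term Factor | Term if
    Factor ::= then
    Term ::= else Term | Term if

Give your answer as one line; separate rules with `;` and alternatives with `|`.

Generating nonterminals: {Expr, Factor}.
Reachable from Expr after that: {Expr}.
Removed useless symbols: {Factor, Term} and every production mentioning them.

Expr ::= then | else Expr then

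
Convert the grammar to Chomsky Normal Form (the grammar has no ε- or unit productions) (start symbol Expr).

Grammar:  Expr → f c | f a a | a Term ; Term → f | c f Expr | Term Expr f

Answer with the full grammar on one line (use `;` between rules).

Introduce a nonterminal for each terminal appearing in a rule of length ≥ 2: X1 → f, X2 → c, X3 → a.
Binarize each right-hand side of length ≥ 3 by chaining fresh nonterminals (Y1, Y2, …): affected rules were Expr → X1 X3 X3; Term → X2 X1 Expr; Term → Term Expr X1.

Expr → X1 X2 | X1 Y1 | X3 Term; Term → f | X2 Y2 | Term Y3; X1 → f; X2 → c; X3 → a; Y1 → X3 X3; Y2 → X1 Expr; Y3 → Expr X1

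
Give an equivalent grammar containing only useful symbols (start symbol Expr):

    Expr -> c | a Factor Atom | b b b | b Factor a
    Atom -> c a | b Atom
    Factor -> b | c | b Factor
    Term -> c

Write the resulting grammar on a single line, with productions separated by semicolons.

Expr -> c | a Factor Atom | b b b | b Factor a; Atom -> c a | b Atom; Factor -> b | c | b Factor

Generating nonterminals: {Atom, Expr, Factor, Term}.
Reachable from Expr after that: {Atom, Expr, Factor}.
Removed useless symbols: {Term} and every production mentioning them.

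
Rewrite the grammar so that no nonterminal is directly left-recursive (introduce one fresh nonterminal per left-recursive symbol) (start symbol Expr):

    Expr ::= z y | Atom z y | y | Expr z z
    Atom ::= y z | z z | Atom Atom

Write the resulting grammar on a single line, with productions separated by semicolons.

Directly left-recursive nonterminals: Expr, Atom.
For Expr: α = {z z}, β = {z y, Atom z y, y}. Rewrite as Expr → β Expr1 and Expr1 → α Expr1 | ε.
For Atom: α = {Atom}, β = {y z, z z}. Rewrite as Atom → β Atom1 and Atom1 → α Atom1 | ε.

Expr ::= z y Expr1 | Atom z y Expr1 | y Expr1; Atom ::= y z Atom1 | z z Atom1; Expr1 ::= z z Expr1 | eps; Atom1 ::= Atom Atom1 | eps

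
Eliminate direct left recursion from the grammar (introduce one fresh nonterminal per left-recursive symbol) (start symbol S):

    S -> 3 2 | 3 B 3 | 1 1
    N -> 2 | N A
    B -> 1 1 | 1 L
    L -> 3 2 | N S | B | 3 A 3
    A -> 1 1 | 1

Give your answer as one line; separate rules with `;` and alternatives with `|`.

S -> 3 2 | 3 B 3 | 1 1; N -> 2 N'; B -> 1 1 | 1 L; L -> 3 2 | N S | B | 3 A 3; A -> 1 1 | 1; N' -> A N' | ε

Left recursion appears on N.
For N: α = {A}, β = {2}. Rewrite as N → β N' and N' → α N' | ε.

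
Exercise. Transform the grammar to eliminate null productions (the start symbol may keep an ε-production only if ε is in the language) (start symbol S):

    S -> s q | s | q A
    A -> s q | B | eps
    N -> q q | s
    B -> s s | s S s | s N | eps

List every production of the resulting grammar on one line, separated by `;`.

Nullable set = {A, B}.
ε ∉ L(G), so no ε-production is kept.
Add the nullable-subset variants: S → q A gives q A | q.

S -> s q | s | q A | q; A -> s q | B; N -> q q | s; B -> s s | s S s | s N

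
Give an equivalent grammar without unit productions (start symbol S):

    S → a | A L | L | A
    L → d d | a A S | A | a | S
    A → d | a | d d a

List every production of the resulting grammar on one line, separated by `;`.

Unit pairs: L ⇒* {A, S}; S ⇒* {A, L}.
For every A with A ⇒* B via unit rules, add B's non-unit alternatives to A; then delete every rule of the form X → Y.

S → d d | a A S | a | A L | d | d d a; L → d d | a A S | a | A L | d | d d a; A → d | a | d d a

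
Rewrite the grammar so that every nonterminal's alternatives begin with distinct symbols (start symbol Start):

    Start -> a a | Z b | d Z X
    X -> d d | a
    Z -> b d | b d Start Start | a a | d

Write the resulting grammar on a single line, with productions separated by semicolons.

Z has alternatives sharing prefix 'b d': factor to Z → b d Z1 with Z1 → ε | Start Start.

Start -> a a | Z b | d Z X; X -> d d | a; Z -> a a | d | b d Z1; Z1 -> ε | Start Start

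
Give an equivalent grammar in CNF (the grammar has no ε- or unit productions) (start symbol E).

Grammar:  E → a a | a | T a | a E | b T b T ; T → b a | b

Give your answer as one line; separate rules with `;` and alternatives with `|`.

Introduce a nonterminal for each terminal appearing in a rule of length ≥ 2: X1 → a, X2 → b.
Binarize each right-hand side of length ≥ 3 by chaining fresh nonterminals (Y1, Y2, …): affected rules were E → X2 T X2 T.

E → X1 X1 | a | T X1 | X1 E | X2 Y1; T → X2 X1 | b; X1 → a; X2 → b; Y1 → T Y2; Y2 → X2 T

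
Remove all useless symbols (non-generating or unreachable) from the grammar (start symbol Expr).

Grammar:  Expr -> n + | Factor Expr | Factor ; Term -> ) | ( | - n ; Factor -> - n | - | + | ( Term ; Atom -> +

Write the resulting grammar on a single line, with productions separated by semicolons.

Expr -> n + | Factor Expr | Factor; Term -> ) | ( | - n; Factor -> - n | - | + | ( Term

Generating nonterminals: {Atom, Expr, Factor, Term}.
Reachable from Expr after that: {Expr, Factor, Term}.
Removed useless symbols: {Atom} and every production mentioning them.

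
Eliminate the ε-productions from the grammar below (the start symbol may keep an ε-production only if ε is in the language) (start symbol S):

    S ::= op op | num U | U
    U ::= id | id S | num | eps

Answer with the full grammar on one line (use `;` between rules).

S ::= op op | num U | num | U | ε; U ::= id | id S | num

Nullable nonterminals: {S, U}.
ε ∈ L(G) since S is nullable, so keep S → ε.
For each production, add variants omitting each subset of nullable occurrences: S → num U gives num U | num.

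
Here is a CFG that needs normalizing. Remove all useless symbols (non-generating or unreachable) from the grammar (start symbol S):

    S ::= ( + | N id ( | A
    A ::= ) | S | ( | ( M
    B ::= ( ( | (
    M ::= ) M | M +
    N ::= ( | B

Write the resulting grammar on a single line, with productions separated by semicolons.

S ::= ( + | N id ( | A; A ::= ) | S | (; B ::= ( ( | (; N ::= ( | B

Generating nonterminals: {A, B, N, S}.
Reachable from S after that: {A, B, N, S}.
Removed useless symbols: {M} and every production mentioning them.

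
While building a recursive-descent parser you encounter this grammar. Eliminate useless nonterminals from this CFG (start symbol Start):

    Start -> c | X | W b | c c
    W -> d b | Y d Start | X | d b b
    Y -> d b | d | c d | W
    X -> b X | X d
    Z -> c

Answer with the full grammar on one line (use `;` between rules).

Start -> c | W b | c c; W -> d b | Y d Start | d b b; Y -> d b | d | c d | W

Generating nonterminals: {Start, W, Y, Z}.
Reachable from Start after that: {Start, W, Y}.
Removed useless symbols: {X, Z} and every production mentioning them.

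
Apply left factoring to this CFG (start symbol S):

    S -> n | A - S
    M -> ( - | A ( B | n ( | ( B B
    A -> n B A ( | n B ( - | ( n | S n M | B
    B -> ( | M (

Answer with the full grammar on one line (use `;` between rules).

S -> n | A - S; M -> A ( B | n ( | ( M'; A -> ( n | S n M | B | n B A'; B -> ( | M (; M' -> - | B B; A' -> A ( | ( -

M has alternatives sharing prefix '(': factor to M → ( M' with M' → - | B B.
A has alternatives sharing prefix 'n B': factor to A → n B A' with A' → A ( | ( -.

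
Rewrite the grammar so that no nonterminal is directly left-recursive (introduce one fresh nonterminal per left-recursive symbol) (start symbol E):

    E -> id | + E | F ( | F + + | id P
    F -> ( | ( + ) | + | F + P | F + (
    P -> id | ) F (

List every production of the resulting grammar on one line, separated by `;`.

Directly left-recursive nonterminal: F.
For F: α = {+ P, + (}, β = {(, ( + ), +}. Rewrite as F → β F' and F' → α F' | ε.

E -> id | + E | F ( | F + + | id P; F -> ( F' | ( + ) F' | + F'; P -> id | ) F (; F' -> + P F' | + ( F' | ε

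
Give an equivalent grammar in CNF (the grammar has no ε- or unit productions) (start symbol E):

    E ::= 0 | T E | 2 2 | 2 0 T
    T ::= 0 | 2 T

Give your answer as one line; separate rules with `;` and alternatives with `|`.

Introduce a nonterminal for each terminal appearing in a rule of length ≥ 2: X1 → 2, X2 → 0.
Binarize each right-hand side of length ≥ 3 by chaining fresh nonterminals (Y1, Y2, …): affected rules were E → X1 X2 T.

E ::= 0 | T E | X1 X1 | X1 Y1; T ::= 0 | X1 T; X1 ::= 2; X2 ::= 0; Y1 ::= X2 T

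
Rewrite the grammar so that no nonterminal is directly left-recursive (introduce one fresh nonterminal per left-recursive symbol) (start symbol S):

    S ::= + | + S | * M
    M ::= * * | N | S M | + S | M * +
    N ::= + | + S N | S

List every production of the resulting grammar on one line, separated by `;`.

S ::= + | + S | * M; M ::= * * M' | N M' | S M M' | + S M'; N ::= + | + S N | S; M' ::= * + M' | ε

M is directly left-recursive.
For M: α = {* +}, β = {* *, N, S M, + S}. Rewrite as M → β M' and M' → α M' | ε.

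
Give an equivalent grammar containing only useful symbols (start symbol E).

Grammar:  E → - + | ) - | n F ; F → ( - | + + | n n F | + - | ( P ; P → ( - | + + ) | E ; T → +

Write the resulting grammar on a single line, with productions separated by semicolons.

Generating nonterminals: {E, F, P, T}.
Reachable from E after that: {E, F, P}.
Removed useless symbols: {T} and every production mentioning them.

E → - + | ) - | n F; F → ( - | + + | n n F | + - | ( P; P → ( - | + + ) | E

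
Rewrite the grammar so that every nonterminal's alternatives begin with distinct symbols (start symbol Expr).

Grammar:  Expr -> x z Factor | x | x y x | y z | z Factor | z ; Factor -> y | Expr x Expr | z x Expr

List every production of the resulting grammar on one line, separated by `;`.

Expr -> y z | x Expr1 | z Expr2; Factor -> y | Expr x Expr | z x Expr; Expr1 -> z Factor | ε | y x; Expr2 -> Factor | ε

Expr has alternatives sharing prefix 'x': factor to Expr → x Expr1 with Expr1 → z Factor | ε | y x.
Expr has alternatives sharing prefix 'z': factor to Expr → z Expr2 with Expr2 → Factor | ε.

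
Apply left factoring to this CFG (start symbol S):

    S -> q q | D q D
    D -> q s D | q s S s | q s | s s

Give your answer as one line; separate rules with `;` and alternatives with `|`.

S -> q q | D q D; D -> s s | q s D'; D' -> D | S s | ε

D has alternatives sharing prefix 'q s': factor to D → q s D' with D' → D | S s | ε.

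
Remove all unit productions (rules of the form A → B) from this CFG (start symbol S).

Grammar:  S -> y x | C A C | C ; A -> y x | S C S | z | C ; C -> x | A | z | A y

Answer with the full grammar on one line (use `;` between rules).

Unit pairs: A ⇒* {C}; C ⇒* {A}; S ⇒* {A, C}.
Replace each nonterminal's rules with the union of the non-unit rules of every nonterminal it unit-derives.

S -> x | z | A y | y x | C A C | S C S; A -> x | z | A y | y x | S C S; C -> x | z | A y | y x | S C S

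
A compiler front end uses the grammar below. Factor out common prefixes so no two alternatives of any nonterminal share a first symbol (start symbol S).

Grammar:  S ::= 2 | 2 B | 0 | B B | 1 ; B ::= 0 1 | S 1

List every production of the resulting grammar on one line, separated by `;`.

S ::= 0 | B B | 1 | 2 S'; B ::= 0 1 | S 1; S' ::= ε | B

S has alternatives sharing prefix '2': factor to S → 2 S' with S' → ε | B.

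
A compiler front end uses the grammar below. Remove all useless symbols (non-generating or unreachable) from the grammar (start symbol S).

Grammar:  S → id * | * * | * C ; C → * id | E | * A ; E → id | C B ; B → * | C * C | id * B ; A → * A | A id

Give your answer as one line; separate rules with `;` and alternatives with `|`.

Generating nonterminals: {B, C, E, S}.
Reachable from S after that: {B, C, E, S}.
Removed useless symbols: {A} and every production mentioning them.

S → id * | * * | * C; C → * id | E; E → id | C B; B → * | C * C | id * B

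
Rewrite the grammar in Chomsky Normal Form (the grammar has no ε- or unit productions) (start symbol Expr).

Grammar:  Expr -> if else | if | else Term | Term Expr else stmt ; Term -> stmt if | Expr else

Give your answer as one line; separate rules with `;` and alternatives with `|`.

Expr -> X1 X2 | if | X2 Term | Term Y1; Term -> X3 X1 | Expr X2; X1 -> if; X2 -> else; X3 -> stmt; Y1 -> Expr Y2; Y2 -> X2 X3

Introduce a nonterminal for each terminal appearing in a rule of length ≥ 2: X1 → if, X2 → else, X3 → stmt.
Binarize each right-hand side of length ≥ 3 by chaining fresh nonterminals (Y1, Y2, …): affected rules were Expr → Term Expr X2 X3.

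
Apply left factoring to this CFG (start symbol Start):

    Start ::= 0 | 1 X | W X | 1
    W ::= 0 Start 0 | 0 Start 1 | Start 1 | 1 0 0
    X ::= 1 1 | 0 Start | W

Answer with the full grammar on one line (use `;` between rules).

Start ::= 0 | W X | 1 Start1; W ::= Start 1 | 1 0 0 | 0 Start W1; X ::= 1 1 | 0 Start | W; Start1 ::= X | ε; W1 ::= 0 | 1

Start has alternatives sharing prefix '1': factor to Start → 1 Start1 with Start1 → X | ε.
W has alternatives sharing prefix '0 Start': factor to W → 0 Start W1 with W1 → 0 | 1.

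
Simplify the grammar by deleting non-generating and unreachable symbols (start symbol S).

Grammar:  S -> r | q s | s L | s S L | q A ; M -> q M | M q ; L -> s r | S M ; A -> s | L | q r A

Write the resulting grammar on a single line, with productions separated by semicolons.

Generating nonterminals: {A, L, S}.
Reachable from S after that: {A, L, S}.
Removed useless symbols: {M} and every production mentioning them.

S -> r | q s | s L | s S L | q A; L -> s r; A -> s | L | q r A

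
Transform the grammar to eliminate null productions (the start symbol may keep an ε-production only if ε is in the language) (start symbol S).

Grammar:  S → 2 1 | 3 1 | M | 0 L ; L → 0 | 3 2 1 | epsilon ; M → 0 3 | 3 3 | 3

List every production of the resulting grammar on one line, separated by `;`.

Nullable set = {L}.
ε ∉ L(G), so no ε-production is kept.
For each production, add variants omitting each subset of nullable occurrences: S → 0 L gives 0 L | 0.

S → 2 1 | 3 1 | M | 0 L | 0; L → 0 | 3 2 1; M → 0 3 | 3 3 | 3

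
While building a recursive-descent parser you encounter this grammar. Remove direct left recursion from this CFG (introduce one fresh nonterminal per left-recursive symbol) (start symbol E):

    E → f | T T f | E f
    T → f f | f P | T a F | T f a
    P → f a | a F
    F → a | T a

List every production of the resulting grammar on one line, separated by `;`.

E, T are directly left-recursive.
For E: α = {f}, β = {f, T T f}. Rewrite as E → β E' and E' → α E' | ε.
For T: α = {a F, f a}, β = {f f, f P}. Rewrite as T → β T' and T' → α T' | ε.

E → f E' | T T f E'; T → f f T' | f P T'; P → f a | a F; F → a | T a; E' → f E' | epsilon; T' → a F T' | f a T' | epsilon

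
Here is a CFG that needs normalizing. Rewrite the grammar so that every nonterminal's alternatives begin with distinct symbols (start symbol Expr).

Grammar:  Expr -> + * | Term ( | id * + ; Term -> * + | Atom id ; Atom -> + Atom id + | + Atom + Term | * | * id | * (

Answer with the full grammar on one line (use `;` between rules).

Expr -> + * | Term ( | id * +; Term -> * + | Atom id; Atom -> * Atom1 | + Atom Atom2; Atom1 -> ε | id | (; Atom2 -> id + | + Term

Atom has alternatives sharing prefix '*': factor to Atom → * Atom1 with Atom1 → ε | id | (.
Atom has alternatives sharing prefix '+ Atom': factor to Atom → + Atom Atom2 with Atom2 → id + | + Term.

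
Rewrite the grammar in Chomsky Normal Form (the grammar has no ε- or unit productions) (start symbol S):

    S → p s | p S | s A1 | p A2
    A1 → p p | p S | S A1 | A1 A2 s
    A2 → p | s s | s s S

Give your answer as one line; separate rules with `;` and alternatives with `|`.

Introduce a nonterminal for each terminal appearing in a rule of length ≥ 2: X1 → p, X2 → s.
Binarize each right-hand side of length ≥ 3 by chaining fresh nonterminals (Y1, Y2, …): affected rules were A1 → A1 A2 X2; A2 → X2 X2 S.

S → X1 X2 | X1 S | X2 A1 | X1 A2; A1 → X1 X1 | X1 S | S A1 | A1 Y1; A2 → p | X2 X2 | X2 Y2; X1 → p; X2 → s; Y1 → A2 X2; Y2 → X2 S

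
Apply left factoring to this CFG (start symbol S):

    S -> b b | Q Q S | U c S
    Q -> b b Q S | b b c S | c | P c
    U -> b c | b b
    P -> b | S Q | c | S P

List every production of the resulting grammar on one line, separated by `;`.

Q has alternatives sharing prefix 'b b': factor to Q → b b Q' with Q' → Q S | c S.
U has alternatives sharing prefix 'b': factor to U → b U' with U' → c | b.
P has alternatives sharing prefix 'S': factor to P → S P' with P' → Q | P.

S -> b b | Q Q S | U c S; Q -> c | P c | b b Q'; U -> b U'; P -> b | c | S P'; Q' -> Q S | c S; U' -> c | b; P' -> Q | P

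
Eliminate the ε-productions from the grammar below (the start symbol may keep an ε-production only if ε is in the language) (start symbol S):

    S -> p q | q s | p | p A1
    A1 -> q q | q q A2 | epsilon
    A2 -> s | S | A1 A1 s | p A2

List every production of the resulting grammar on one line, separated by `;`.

Nullable nonterminals: {A1}.
ε ∉ L(G), so no ε-production is kept.
For each production, add variants omitting each subset of nullable occurrences: A2 → A1 A1 s gives A1 A1 s | A1 s.

S -> p q | q s | p | p A1; A1 -> q q | q q A2; A2 -> s | S | A1 A1 s | A1 s | p A2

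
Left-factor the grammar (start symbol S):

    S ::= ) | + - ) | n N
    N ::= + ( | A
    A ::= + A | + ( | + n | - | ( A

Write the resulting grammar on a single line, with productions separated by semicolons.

S ::= ) | + - ) | n N; N ::= + ( | A; A ::= - | ( A | + A'; A' ::= A | ( | n

A has alternatives sharing prefix '+': factor to A → + A' with A' → A | ( | n.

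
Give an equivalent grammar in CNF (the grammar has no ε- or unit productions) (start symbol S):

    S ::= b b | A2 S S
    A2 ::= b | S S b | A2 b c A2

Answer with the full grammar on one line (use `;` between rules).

S ::= X1 X1 | A2 Y1; A2 ::= b | S Y2 | A2 Y3; X1 ::= b; X2 ::= c; Y1 ::= S S; Y2 ::= S X1; Y3 ::= X1 Y4; Y4 ::= X2 A2

Introduce a nonterminal for each terminal appearing in a rule of length ≥ 2: X1 → b, X2 → c.
Binarize each right-hand side of length ≥ 3 by chaining fresh nonterminals (Y1, Y2, …): affected rules were S → A2 S S; A2 → S S X1; A2 → A2 X1 X2 A2.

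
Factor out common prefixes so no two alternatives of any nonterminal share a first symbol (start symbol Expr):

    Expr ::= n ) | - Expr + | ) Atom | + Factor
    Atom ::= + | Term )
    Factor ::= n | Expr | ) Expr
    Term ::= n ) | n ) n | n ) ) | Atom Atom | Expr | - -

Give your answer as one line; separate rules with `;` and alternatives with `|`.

Expr ::= n ) | - Expr + | ) Atom | + Factor; Atom ::= + | Term ); Factor ::= n | Expr | ) Expr; Term ::= Atom Atom | Expr | - - | n ) Term1; Term1 ::= epsilon | n | )

Term has alternatives sharing prefix 'n )': factor to Term → n ) Term1 with Term1 → ε | n | ).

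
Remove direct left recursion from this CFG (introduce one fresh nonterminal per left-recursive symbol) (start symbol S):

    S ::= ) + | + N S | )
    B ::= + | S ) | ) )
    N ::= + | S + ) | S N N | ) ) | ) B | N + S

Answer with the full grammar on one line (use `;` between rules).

S ::= ) + | + N S | ); B ::= + | S ) | ) ); N ::= + N' | S + ) N' | S N N N' | ) ) N' | ) B N'; N' ::= + S N' | ε

Directly left-recursive nonterminal: N.
For N: α = {+ S}, β = {+, S + ), S N N, ) ), ) B}. Rewrite as N → β N' and N' → α N' | ε.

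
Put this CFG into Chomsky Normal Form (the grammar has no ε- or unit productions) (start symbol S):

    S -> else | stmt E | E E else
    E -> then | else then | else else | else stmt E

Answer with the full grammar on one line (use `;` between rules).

S -> else | X1 E | E Y1; E -> then | X2 X3 | X2 X2 | X2 Y2; X1 -> stmt; X2 -> else; X3 -> then; Y1 -> E X2; Y2 -> X1 E

Introduce a nonterminal for each terminal appearing in a rule of length ≥ 2: X1 → stmt, X2 → else, X3 → then.
Binarize each right-hand side of length ≥ 3 by chaining fresh nonterminals (Y1, Y2, …): affected rules were S → E E X2; E → X2 X1 E.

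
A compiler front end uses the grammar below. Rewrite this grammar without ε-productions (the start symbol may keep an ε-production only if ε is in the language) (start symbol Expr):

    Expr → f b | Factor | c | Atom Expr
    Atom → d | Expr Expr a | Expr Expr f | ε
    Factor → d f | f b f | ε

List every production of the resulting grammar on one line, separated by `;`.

Nullable set = {Atom, Expr, Factor}.
ε ∈ L(G) since Expr is nullable, so keep Expr → ε.
Add the nullable-subset variants: Expr → Atom Expr gives Atom Expr | Atom. Atom → Expr Expr a gives Expr Expr a | Expr a | a. Atom → Expr Expr f gives Expr Expr f | Expr f | f.

Expr → f b | Factor | c | Atom Expr | Atom | ε; Atom → d | Expr Expr a | Expr a | a | Expr Expr f | Expr f | f; Factor → d f | f b f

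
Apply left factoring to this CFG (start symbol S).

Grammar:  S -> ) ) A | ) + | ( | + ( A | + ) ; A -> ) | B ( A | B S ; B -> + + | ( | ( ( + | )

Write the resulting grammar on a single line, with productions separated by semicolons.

S -> ( | ) S' | + S''; A -> ) | B A'; B -> + + | ) | ( B'; S' -> ) A | +; S'' -> ( A | ); A' -> ( A | S; B' -> ε | ( +

S has alternatives sharing prefix ')': factor to S → ) S' with S' → ) A | +.
S has alternatives sharing prefix '+': factor to S → + S'' with S'' → ( A | ).
A has alternatives sharing prefix 'B': factor to A → B A' with A' → ( A | S.
B has alternatives sharing prefix '(': factor to B → ( B' with B' → ε | ( +.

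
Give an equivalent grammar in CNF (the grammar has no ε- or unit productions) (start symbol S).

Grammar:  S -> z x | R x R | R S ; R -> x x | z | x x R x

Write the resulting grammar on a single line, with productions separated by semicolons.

S -> X1 X2 | R Y1 | R S; R -> X2 X2 | z | X2 Y2; X1 -> z; X2 -> x; Y1 -> X2 R; Y2 -> X2 Y3; Y3 -> R X2

Introduce a nonterminal for each terminal appearing in a rule of length ≥ 2: X1 → z, X2 → x.
Binarize each right-hand side of length ≥ 3 by chaining fresh nonterminals (Y1, Y2, …): affected rules were S → R X2 R; R → X2 X2 R X2.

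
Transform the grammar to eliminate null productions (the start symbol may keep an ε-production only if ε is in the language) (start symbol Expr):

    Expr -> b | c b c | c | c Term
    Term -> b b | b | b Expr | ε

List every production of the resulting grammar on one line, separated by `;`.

Expr -> b | c b c | c | c Term; Term -> b b | b | b Expr

The nullable symbols are {Term}.
ε ∉ L(G), so no ε-production is kept.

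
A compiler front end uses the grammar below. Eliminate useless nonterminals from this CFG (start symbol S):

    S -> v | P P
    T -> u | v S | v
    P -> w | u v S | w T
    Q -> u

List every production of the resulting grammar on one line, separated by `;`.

S -> v | P P; T -> u | v S | v; P -> w | u v S | w T

Generating nonterminals: {P, Q, S, T}.
Reachable from S after that: {P, S, T}.
Removed useless symbols: {Q} and every production mentioning them.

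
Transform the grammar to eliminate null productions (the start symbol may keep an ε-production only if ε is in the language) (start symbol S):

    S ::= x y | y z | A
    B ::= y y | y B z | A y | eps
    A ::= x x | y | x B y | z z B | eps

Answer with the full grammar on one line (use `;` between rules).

S ::= x y | y z | A | eps; B ::= y y | y B z | y z | A y | y; A ::= x x | y | x B y | x y | z z B | z z

Nullable nonterminals: {A, B, S}.
ε ∈ L(G) since S is nullable, so keep S → ε.
For each production, add variants omitting each subset of nullable occurrences: B → y B z gives y B z | y z. B → A y gives A y | y. A → x B y gives x B y | x y. A → z z B gives z z B | z z.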